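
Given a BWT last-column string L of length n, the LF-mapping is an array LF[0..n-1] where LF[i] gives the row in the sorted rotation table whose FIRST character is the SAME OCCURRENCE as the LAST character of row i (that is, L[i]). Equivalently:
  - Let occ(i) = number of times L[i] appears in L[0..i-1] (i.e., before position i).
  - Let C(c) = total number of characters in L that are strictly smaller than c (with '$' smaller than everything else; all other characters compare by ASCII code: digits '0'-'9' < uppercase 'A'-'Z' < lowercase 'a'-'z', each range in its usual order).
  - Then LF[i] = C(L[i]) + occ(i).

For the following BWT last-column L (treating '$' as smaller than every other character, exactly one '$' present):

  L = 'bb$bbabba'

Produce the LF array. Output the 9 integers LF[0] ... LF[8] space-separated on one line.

Answer: 3 4 0 5 6 1 7 8 2

Derivation:
Char counts: '$':1, 'a':2, 'b':6
C (first-col start): C('$')=0, C('a')=1, C('b')=3
L[0]='b': occ=0, LF[0]=C('b')+0=3+0=3
L[1]='b': occ=1, LF[1]=C('b')+1=3+1=4
L[2]='$': occ=0, LF[2]=C('$')+0=0+0=0
L[3]='b': occ=2, LF[3]=C('b')+2=3+2=5
L[4]='b': occ=3, LF[4]=C('b')+3=3+3=6
L[5]='a': occ=0, LF[5]=C('a')+0=1+0=1
L[6]='b': occ=4, LF[6]=C('b')+4=3+4=7
L[7]='b': occ=5, LF[7]=C('b')+5=3+5=8
L[8]='a': occ=1, LF[8]=C('a')+1=1+1=2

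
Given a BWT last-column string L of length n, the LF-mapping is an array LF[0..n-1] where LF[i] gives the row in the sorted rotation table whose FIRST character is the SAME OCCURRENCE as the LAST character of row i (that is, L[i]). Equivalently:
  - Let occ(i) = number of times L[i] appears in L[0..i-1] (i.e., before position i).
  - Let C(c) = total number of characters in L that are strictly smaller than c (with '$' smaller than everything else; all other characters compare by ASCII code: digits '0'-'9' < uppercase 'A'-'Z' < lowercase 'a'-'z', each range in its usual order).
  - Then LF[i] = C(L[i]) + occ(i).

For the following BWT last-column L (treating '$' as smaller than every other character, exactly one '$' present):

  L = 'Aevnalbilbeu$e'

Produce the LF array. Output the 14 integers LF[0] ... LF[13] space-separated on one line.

Char counts: '$':1, 'A':1, 'a':1, 'b':2, 'e':3, 'i':1, 'l':2, 'n':1, 'u':1, 'v':1
C (first-col start): C('$')=0, C('A')=1, C('a')=2, C('b')=3, C('e')=5, C('i')=8, C('l')=9, C('n')=11, C('u')=12, C('v')=13
L[0]='A': occ=0, LF[0]=C('A')+0=1+0=1
L[1]='e': occ=0, LF[1]=C('e')+0=5+0=5
L[2]='v': occ=0, LF[2]=C('v')+0=13+0=13
L[3]='n': occ=0, LF[3]=C('n')+0=11+0=11
L[4]='a': occ=0, LF[4]=C('a')+0=2+0=2
L[5]='l': occ=0, LF[5]=C('l')+0=9+0=9
L[6]='b': occ=0, LF[6]=C('b')+0=3+0=3
L[7]='i': occ=0, LF[7]=C('i')+0=8+0=8
L[8]='l': occ=1, LF[8]=C('l')+1=9+1=10
L[9]='b': occ=1, LF[9]=C('b')+1=3+1=4
L[10]='e': occ=1, LF[10]=C('e')+1=5+1=6
L[11]='u': occ=0, LF[11]=C('u')+0=12+0=12
L[12]='$': occ=0, LF[12]=C('$')+0=0+0=0
L[13]='e': occ=2, LF[13]=C('e')+2=5+2=7

Answer: 1 5 13 11 2 9 3 8 10 4 6 12 0 7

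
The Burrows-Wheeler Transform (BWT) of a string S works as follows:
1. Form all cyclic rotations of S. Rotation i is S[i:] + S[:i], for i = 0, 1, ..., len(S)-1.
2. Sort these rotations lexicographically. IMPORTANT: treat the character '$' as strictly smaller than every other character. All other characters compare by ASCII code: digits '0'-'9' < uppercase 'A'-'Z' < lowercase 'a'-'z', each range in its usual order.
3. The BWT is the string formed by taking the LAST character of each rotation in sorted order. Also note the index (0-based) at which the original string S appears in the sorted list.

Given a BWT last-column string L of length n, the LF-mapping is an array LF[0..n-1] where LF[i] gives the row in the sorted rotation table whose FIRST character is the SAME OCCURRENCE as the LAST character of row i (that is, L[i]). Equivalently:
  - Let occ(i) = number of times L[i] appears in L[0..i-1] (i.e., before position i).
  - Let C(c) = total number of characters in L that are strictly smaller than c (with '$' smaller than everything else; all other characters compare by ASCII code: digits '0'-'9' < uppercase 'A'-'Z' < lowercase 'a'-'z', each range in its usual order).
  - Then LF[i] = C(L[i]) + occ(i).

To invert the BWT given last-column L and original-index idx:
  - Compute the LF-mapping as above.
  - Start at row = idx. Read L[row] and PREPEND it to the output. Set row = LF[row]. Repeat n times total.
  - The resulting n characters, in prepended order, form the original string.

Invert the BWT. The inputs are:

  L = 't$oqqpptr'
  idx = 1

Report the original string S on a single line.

LF mapping: 7 0 1 4 5 2 3 8 6
Walk LF starting at row 1, prepending L[row]:
  step 1: row=1, L[1]='$', prepend. Next row=LF[1]=0
  step 2: row=0, L[0]='t', prepend. Next row=LF[0]=7
  step 3: row=7, L[7]='t', prepend. Next row=LF[7]=8
  step 4: row=8, L[8]='r', prepend. Next row=LF[8]=6
  step 5: row=6, L[6]='p', prepend. Next row=LF[6]=3
  step 6: row=3, L[3]='q', prepend. Next row=LF[3]=4
  step 7: row=4, L[4]='q', prepend. Next row=LF[4]=5
  step 8: row=5, L[5]='p', prepend. Next row=LF[5]=2
  step 9: row=2, L[2]='o', prepend. Next row=LF[2]=1
Reversed output: opqqprtt$

Answer: opqqprtt$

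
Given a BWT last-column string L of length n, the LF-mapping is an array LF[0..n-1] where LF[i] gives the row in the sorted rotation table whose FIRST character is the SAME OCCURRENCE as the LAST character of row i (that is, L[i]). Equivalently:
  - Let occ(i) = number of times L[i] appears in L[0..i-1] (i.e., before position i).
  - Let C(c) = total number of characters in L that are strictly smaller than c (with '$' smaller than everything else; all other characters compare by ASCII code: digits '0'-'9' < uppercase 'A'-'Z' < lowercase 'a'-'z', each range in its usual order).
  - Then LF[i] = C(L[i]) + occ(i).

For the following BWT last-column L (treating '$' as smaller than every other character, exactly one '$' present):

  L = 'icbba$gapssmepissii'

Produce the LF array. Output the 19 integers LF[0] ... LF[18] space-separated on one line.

Char counts: '$':1, 'a':2, 'b':2, 'c':1, 'e':1, 'g':1, 'i':4, 'm':1, 'p':2, 's':4
C (first-col start): C('$')=0, C('a')=1, C('b')=3, C('c')=5, C('e')=6, C('g')=7, C('i')=8, C('m')=12, C('p')=13, C('s')=15
L[0]='i': occ=0, LF[0]=C('i')+0=8+0=8
L[1]='c': occ=0, LF[1]=C('c')+0=5+0=5
L[2]='b': occ=0, LF[2]=C('b')+0=3+0=3
L[3]='b': occ=1, LF[3]=C('b')+1=3+1=4
L[4]='a': occ=0, LF[4]=C('a')+0=1+0=1
L[5]='$': occ=0, LF[5]=C('$')+0=0+0=0
L[6]='g': occ=0, LF[6]=C('g')+0=7+0=7
L[7]='a': occ=1, LF[7]=C('a')+1=1+1=2
L[8]='p': occ=0, LF[8]=C('p')+0=13+0=13
L[9]='s': occ=0, LF[9]=C('s')+0=15+0=15
L[10]='s': occ=1, LF[10]=C('s')+1=15+1=16
L[11]='m': occ=0, LF[11]=C('m')+0=12+0=12
L[12]='e': occ=0, LF[12]=C('e')+0=6+0=6
L[13]='p': occ=1, LF[13]=C('p')+1=13+1=14
L[14]='i': occ=1, LF[14]=C('i')+1=8+1=9
L[15]='s': occ=2, LF[15]=C('s')+2=15+2=17
L[16]='s': occ=3, LF[16]=C('s')+3=15+3=18
L[17]='i': occ=2, LF[17]=C('i')+2=8+2=10
L[18]='i': occ=3, LF[18]=C('i')+3=8+3=11

Answer: 8 5 3 4 1 0 7 2 13 15 16 12 6 14 9 17 18 10 11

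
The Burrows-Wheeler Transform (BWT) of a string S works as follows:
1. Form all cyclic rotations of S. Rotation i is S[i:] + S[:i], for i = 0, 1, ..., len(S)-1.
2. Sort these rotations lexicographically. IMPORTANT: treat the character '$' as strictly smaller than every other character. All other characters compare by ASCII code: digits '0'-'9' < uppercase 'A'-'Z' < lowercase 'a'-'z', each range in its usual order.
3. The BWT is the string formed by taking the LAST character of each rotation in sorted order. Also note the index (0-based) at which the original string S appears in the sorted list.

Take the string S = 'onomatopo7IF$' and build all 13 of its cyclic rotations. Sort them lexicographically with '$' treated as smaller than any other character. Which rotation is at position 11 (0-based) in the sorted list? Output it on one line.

Answer: po7IF$onomato

Derivation:
All 13 rotations (rotation i = S[i:]+S[:i]):
  rot[0] = onomatopo7IF$
  rot[1] = nomatopo7IF$o
  rot[2] = omatopo7IF$on
  rot[3] = matopo7IF$ono
  rot[4] = atopo7IF$onom
  rot[5] = topo7IF$onoma
  rot[6] = opo7IF$onomat
  rot[7] = po7IF$onomato
  rot[8] = o7IF$onomatop
  rot[9] = 7IF$onomatopo
  rot[10] = IF$onomatopo7
  rot[11] = F$onomatopo7I
  rot[12] = $onomatopo7IF
Sorted (with $ < everything):
  sorted[0] = $onomatopo7IF
  sorted[1] = 7IF$onomatopo
  sorted[2] = F$onomatopo7I
  sorted[3] = IF$onomatopo7
  sorted[4] = atopo7IF$onom
  sorted[5] = matopo7IF$ono
  sorted[6] = nomatopo7IF$o
  sorted[7] = o7IF$onomatop
  sorted[8] = omatopo7IF$on
  sorted[9] = onomatopo7IF$
  sorted[10] = opo7IF$onomat
  sorted[11] = po7IF$onomato
  sorted[12] = topo7IF$onoma
sorted[11] = po7IF$onomato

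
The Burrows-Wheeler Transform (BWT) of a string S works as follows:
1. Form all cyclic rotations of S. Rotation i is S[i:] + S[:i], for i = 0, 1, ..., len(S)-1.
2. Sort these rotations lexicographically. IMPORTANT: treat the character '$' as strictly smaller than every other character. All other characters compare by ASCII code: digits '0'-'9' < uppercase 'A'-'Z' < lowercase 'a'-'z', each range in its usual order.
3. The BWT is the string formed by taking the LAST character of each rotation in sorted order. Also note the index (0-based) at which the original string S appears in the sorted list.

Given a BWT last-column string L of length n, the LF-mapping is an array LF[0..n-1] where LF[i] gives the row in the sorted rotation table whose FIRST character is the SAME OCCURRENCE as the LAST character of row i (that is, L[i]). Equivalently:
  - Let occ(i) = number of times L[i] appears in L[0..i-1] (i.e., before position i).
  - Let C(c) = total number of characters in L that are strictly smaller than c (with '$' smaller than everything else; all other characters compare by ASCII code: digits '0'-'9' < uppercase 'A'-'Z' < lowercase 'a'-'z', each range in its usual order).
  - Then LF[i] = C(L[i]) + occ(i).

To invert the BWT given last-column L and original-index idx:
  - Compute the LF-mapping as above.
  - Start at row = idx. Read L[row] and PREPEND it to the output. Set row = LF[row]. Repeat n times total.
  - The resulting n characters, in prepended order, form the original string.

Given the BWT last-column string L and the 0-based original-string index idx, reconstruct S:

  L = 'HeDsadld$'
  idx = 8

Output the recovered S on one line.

Answer: saddleDH$

Derivation:
LF mapping: 2 6 1 8 3 4 7 5 0
Walk LF starting at row 8, prepending L[row]:
  step 1: row=8, L[8]='$', prepend. Next row=LF[8]=0
  step 2: row=0, L[0]='H', prepend. Next row=LF[0]=2
  step 3: row=2, L[2]='D', prepend. Next row=LF[2]=1
  step 4: row=1, L[1]='e', prepend. Next row=LF[1]=6
  step 5: row=6, L[6]='l', prepend. Next row=LF[6]=7
  step 6: row=7, L[7]='d', prepend. Next row=LF[7]=5
  step 7: row=5, L[5]='d', prepend. Next row=LF[5]=4
  step 8: row=4, L[4]='a', prepend. Next row=LF[4]=3
  step 9: row=3, L[3]='s', prepend. Next row=LF[3]=8
Reversed output: saddleDH$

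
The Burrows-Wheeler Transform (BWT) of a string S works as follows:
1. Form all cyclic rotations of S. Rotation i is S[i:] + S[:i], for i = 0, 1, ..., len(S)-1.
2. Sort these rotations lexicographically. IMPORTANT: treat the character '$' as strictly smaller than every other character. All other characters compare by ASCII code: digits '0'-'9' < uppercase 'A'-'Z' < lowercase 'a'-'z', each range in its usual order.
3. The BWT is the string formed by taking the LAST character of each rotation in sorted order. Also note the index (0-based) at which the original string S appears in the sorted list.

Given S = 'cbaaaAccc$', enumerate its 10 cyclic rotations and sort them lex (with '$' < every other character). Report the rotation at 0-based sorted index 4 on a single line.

Answer: aaaAccc$cb

Derivation:
All 10 rotations (rotation i = S[i:]+S[:i]):
  rot[0] = cbaaaAccc$
  rot[1] = baaaAccc$c
  rot[2] = aaaAccc$cb
  rot[3] = aaAccc$cba
  rot[4] = aAccc$cbaa
  rot[5] = Accc$cbaaa
  rot[6] = ccc$cbaaaA
  rot[7] = cc$cbaaaAc
  rot[8] = c$cbaaaAcc
  rot[9] = $cbaaaAccc
Sorted (with $ < everything):
  sorted[0] = $cbaaaAccc
  sorted[1] = Accc$cbaaa
  sorted[2] = aAccc$cbaa
  sorted[3] = aaAccc$cba
  sorted[4] = aaaAccc$cb
  sorted[5] = baaaAccc$c
  sorted[6] = c$cbaaaAcc
  sorted[7] = cbaaaAccc$
  sorted[8] = cc$cbaaaAc
  sorted[9] = ccc$cbaaaA
sorted[4] = aaaAccc$cb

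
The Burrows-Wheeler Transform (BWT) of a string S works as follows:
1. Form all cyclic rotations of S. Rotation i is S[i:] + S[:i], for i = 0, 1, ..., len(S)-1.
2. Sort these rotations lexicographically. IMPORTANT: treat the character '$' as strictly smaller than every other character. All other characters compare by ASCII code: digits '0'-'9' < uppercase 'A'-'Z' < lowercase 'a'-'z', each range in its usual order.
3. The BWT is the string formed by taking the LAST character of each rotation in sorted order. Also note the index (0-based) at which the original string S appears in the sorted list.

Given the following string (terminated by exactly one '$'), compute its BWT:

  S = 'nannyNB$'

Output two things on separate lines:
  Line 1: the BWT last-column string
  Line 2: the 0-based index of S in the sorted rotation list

Answer: BNyn$ann
4

Derivation:
All 8 rotations (rotation i = S[i:]+S[:i]):
  rot[0] = nannyNB$
  rot[1] = annyNB$n
  rot[2] = nnyNB$na
  rot[3] = nyNB$nan
  rot[4] = yNB$nann
  rot[5] = NB$nanny
  rot[6] = B$nannyN
  rot[7] = $nannyNB
Sorted (with $ < everything):
  sorted[0] = $nannyNB  (last char: 'B')
  sorted[1] = B$nannyN  (last char: 'N')
  sorted[2] = NB$nanny  (last char: 'y')
  sorted[3] = annyNB$n  (last char: 'n')
  sorted[4] = nannyNB$  (last char: '$')
  sorted[5] = nnyNB$na  (last char: 'a')
  sorted[6] = nyNB$nan  (last char: 'n')
  sorted[7] = yNB$nann  (last char: 'n')
Last column: BNyn$ann
Original string S is at sorted index 4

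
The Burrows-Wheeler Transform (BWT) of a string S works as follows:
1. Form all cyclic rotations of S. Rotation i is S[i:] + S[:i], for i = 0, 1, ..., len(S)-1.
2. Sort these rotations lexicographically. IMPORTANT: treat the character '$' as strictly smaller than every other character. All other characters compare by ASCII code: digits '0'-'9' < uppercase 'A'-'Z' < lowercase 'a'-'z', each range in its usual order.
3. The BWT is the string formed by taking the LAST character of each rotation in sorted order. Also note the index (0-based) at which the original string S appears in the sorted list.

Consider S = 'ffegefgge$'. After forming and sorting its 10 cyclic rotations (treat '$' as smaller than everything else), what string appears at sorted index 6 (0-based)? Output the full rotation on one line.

Answer: fgge$ffege

Derivation:
All 10 rotations (rotation i = S[i:]+S[:i]):
  rot[0] = ffegefgge$
  rot[1] = fegefgge$f
  rot[2] = egefgge$ff
  rot[3] = gefgge$ffe
  rot[4] = efgge$ffeg
  rot[5] = fgge$ffege
  rot[6] = gge$ffegef
  rot[7] = ge$ffegefg
  rot[8] = e$ffegefgg
  rot[9] = $ffegefgge
Sorted (with $ < everything):
  sorted[0] = $ffegefgge
  sorted[1] = e$ffegefgg
  sorted[2] = efgge$ffeg
  sorted[3] = egefgge$ff
  sorted[4] = fegefgge$f
  sorted[5] = ffegefgge$
  sorted[6] = fgge$ffege
  sorted[7] = ge$ffegefg
  sorted[8] = gefgge$ffe
  sorted[9] = gge$ffegef
sorted[6] = fgge$ffege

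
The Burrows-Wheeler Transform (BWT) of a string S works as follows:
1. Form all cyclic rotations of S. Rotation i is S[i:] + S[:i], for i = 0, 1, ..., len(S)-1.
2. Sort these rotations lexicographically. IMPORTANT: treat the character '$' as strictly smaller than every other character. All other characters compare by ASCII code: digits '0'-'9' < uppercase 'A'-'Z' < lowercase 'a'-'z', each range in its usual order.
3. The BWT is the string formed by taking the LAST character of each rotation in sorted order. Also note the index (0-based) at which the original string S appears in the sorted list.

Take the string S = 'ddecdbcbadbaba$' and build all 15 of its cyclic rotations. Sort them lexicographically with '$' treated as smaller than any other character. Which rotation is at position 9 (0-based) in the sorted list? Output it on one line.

Answer: cdbcbadbaba$dde

Derivation:
All 15 rotations (rotation i = S[i:]+S[:i]):
  rot[0] = ddecdbcbadbaba$
  rot[1] = decdbcbadbaba$d
  rot[2] = ecdbcbadbaba$dd
  rot[3] = cdbcbadbaba$dde
  rot[4] = dbcbadbaba$ddec
  rot[5] = bcbadbaba$ddecd
  rot[6] = cbadbaba$ddecdb
  rot[7] = badbaba$ddecdbc
  rot[8] = adbaba$ddecdbcb
  rot[9] = dbaba$ddecdbcba
  rot[10] = baba$ddecdbcbad
  rot[11] = aba$ddecdbcbadb
  rot[12] = ba$ddecdbcbadba
  rot[13] = a$ddecdbcbadbab
  rot[14] = $ddecdbcbadbaba
Sorted (with $ < everything):
  sorted[0] = $ddecdbcbadbaba
  sorted[1] = a$ddecdbcbadbab
  sorted[2] = aba$ddecdbcbadb
  sorted[3] = adbaba$ddecdbcb
  sorted[4] = ba$ddecdbcbadba
  sorted[5] = baba$ddecdbcbad
  sorted[6] = badbaba$ddecdbc
  sorted[7] = bcbadbaba$ddecd
  sorted[8] = cbadbaba$ddecdb
  sorted[9] = cdbcbadbaba$dde
  sorted[10] = dbaba$ddecdbcba
  sorted[11] = dbcbadbaba$ddec
  sorted[12] = ddecdbcbadbaba$
  sorted[13] = decdbcbadbaba$d
  sorted[14] = ecdbcbadbaba$dd
sorted[9] = cdbcbadbaba$dde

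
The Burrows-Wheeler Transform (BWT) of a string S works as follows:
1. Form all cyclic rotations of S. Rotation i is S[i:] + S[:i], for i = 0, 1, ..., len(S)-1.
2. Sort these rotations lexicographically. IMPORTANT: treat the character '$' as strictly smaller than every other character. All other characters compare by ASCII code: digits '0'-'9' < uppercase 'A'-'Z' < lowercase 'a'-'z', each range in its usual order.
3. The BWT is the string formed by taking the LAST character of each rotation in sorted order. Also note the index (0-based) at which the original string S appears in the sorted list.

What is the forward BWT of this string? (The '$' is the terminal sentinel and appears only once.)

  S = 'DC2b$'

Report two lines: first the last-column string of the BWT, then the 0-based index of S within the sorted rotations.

Answer: bCD$2
3

Derivation:
All 5 rotations (rotation i = S[i:]+S[:i]):
  rot[0] = DC2b$
  rot[1] = C2b$D
  rot[2] = 2b$DC
  rot[3] = b$DC2
  rot[4] = $DC2b
Sorted (with $ < everything):
  sorted[0] = $DC2b  (last char: 'b')
  sorted[1] = 2b$DC  (last char: 'C')
  sorted[2] = C2b$D  (last char: 'D')
  sorted[3] = DC2b$  (last char: '$')
  sorted[4] = b$DC2  (last char: '2')
Last column: bCD$2
Original string S is at sorted index 3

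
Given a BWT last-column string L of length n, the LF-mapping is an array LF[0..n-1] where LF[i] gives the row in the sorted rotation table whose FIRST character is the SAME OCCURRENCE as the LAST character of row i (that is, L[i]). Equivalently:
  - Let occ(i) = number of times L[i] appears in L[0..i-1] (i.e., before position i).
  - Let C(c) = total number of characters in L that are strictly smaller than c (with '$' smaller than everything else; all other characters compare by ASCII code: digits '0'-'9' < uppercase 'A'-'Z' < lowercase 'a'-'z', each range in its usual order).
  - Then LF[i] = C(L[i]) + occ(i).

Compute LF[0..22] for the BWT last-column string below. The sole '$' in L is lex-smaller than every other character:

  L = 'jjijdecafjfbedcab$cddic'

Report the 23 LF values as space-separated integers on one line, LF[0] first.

Char counts: '$':1, 'a':2, 'b':2, 'c':4, 'd':4, 'e':2, 'f':2, 'i':2, 'j':4
C (first-col start): C('$')=0, C('a')=1, C('b')=3, C('c')=5, C('d')=9, C('e')=13, C('f')=15, C('i')=17, C('j')=19
L[0]='j': occ=0, LF[0]=C('j')+0=19+0=19
L[1]='j': occ=1, LF[1]=C('j')+1=19+1=20
L[2]='i': occ=0, LF[2]=C('i')+0=17+0=17
L[3]='j': occ=2, LF[3]=C('j')+2=19+2=21
L[4]='d': occ=0, LF[4]=C('d')+0=9+0=9
L[5]='e': occ=0, LF[5]=C('e')+0=13+0=13
L[6]='c': occ=0, LF[6]=C('c')+0=5+0=5
L[7]='a': occ=0, LF[7]=C('a')+0=1+0=1
L[8]='f': occ=0, LF[8]=C('f')+0=15+0=15
L[9]='j': occ=3, LF[9]=C('j')+3=19+3=22
L[10]='f': occ=1, LF[10]=C('f')+1=15+1=16
L[11]='b': occ=0, LF[11]=C('b')+0=3+0=3
L[12]='e': occ=1, LF[12]=C('e')+1=13+1=14
L[13]='d': occ=1, LF[13]=C('d')+1=9+1=10
L[14]='c': occ=1, LF[14]=C('c')+1=5+1=6
L[15]='a': occ=1, LF[15]=C('a')+1=1+1=2
L[16]='b': occ=1, LF[16]=C('b')+1=3+1=4
L[17]='$': occ=0, LF[17]=C('$')+0=0+0=0
L[18]='c': occ=2, LF[18]=C('c')+2=5+2=7
L[19]='d': occ=2, LF[19]=C('d')+2=9+2=11
L[20]='d': occ=3, LF[20]=C('d')+3=9+3=12
L[21]='i': occ=1, LF[21]=C('i')+1=17+1=18
L[22]='c': occ=3, LF[22]=C('c')+3=5+3=8

Answer: 19 20 17 21 9 13 5 1 15 22 16 3 14 10 6 2 4 0 7 11 12 18 8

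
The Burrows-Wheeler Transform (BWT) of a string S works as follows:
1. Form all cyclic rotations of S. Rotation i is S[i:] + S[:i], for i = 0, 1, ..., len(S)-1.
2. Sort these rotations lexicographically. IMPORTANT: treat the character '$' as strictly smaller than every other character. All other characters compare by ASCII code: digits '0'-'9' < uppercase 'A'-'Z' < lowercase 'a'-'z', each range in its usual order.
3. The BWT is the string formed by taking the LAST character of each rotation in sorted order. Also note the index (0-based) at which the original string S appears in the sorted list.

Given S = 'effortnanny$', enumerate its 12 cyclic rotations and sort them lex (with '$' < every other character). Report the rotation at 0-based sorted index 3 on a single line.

All 12 rotations (rotation i = S[i:]+S[:i]):
  rot[0] = effortnanny$
  rot[1] = ffortnanny$e
  rot[2] = fortnanny$ef
  rot[3] = ortnanny$eff
  rot[4] = rtnanny$effo
  rot[5] = tnanny$effor
  rot[6] = nanny$effort
  rot[7] = anny$effortn
  rot[8] = nny$effortna
  rot[9] = ny$effortnan
  rot[10] = y$effortnann
  rot[11] = $effortnanny
Sorted (with $ < everything):
  sorted[0] = $effortnanny
  sorted[1] = anny$effortn
  sorted[2] = effortnanny$
  sorted[3] = ffortnanny$e
  sorted[4] = fortnanny$ef
  sorted[5] = nanny$effort
  sorted[6] = nny$effortna
  sorted[7] = ny$effortnan
  sorted[8] = ortnanny$eff
  sorted[9] = rtnanny$effo
  sorted[10] = tnanny$effor
  sorted[11] = y$effortnann
sorted[3] = ffortnanny$e

Answer: ffortnanny$e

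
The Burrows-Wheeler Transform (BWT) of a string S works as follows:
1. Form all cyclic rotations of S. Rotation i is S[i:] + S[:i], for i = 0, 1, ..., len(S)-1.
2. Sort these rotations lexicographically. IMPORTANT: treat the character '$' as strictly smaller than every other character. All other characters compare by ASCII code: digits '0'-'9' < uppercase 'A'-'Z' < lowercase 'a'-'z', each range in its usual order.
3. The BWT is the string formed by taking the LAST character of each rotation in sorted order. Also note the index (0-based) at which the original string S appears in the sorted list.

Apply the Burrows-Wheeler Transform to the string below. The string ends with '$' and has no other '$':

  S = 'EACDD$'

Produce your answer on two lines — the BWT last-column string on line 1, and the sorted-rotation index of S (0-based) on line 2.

Answer: DEADC$
5

Derivation:
All 6 rotations (rotation i = S[i:]+S[:i]):
  rot[0] = EACDD$
  rot[1] = ACDD$E
  rot[2] = CDD$EA
  rot[3] = DD$EAC
  rot[4] = D$EACD
  rot[5] = $EACDD
Sorted (with $ < everything):
  sorted[0] = $EACDD  (last char: 'D')
  sorted[1] = ACDD$E  (last char: 'E')
  sorted[2] = CDD$EA  (last char: 'A')
  sorted[3] = D$EACD  (last char: 'D')
  sorted[4] = DD$EAC  (last char: 'C')
  sorted[5] = EACDD$  (last char: '$')
Last column: DEADC$
Original string S is at sorted index 5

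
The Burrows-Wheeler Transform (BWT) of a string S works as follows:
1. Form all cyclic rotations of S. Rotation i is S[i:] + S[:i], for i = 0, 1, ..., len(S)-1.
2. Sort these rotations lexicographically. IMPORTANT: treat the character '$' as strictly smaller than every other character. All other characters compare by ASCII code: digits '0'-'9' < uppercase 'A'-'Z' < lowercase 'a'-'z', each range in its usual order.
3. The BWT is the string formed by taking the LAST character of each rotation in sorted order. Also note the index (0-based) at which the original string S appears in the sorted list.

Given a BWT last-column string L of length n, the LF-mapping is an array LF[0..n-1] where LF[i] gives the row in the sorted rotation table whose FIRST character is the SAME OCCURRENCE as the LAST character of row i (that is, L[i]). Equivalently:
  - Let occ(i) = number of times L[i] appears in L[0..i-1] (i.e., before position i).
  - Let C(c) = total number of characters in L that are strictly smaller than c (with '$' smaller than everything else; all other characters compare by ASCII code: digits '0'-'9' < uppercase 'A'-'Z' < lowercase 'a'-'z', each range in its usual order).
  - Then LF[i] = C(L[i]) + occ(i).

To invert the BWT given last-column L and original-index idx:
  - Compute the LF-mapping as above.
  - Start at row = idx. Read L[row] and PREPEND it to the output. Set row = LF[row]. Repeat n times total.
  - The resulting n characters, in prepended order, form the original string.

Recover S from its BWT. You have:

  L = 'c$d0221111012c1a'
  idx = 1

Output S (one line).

Answer: 0112112ad0211cc$

Derivation:
LF mapping: 13 0 15 1 9 10 3 4 5 6 2 7 11 14 8 12
Walk LF starting at row 1, prepending L[row]:
  step 1: row=1, L[1]='$', prepend. Next row=LF[1]=0
  step 2: row=0, L[0]='c', prepend. Next row=LF[0]=13
  step 3: row=13, L[13]='c', prepend. Next row=LF[13]=14
  step 4: row=14, L[14]='1', prepend. Next row=LF[14]=8
  step 5: row=8, L[8]='1', prepend. Next row=LF[8]=5
  step 6: row=5, L[5]='2', prepend. Next row=LF[5]=10
  step 7: row=10, L[10]='0', prepend. Next row=LF[10]=2
  step 8: row=2, L[2]='d', prepend. Next row=LF[2]=15
  step 9: row=15, L[15]='a', prepend. Next row=LF[15]=12
  step 10: row=12, L[12]='2', prepend. Next row=LF[12]=11
  step 11: row=11, L[11]='1', prepend. Next row=LF[11]=7
  step 12: row=7, L[7]='1', prepend. Next row=LF[7]=4
  step 13: row=4, L[4]='2', prepend. Next row=LF[4]=9
  step 14: row=9, L[9]='1', prepend. Next row=LF[9]=6
  step 15: row=6, L[6]='1', prepend. Next row=LF[6]=3
  step 16: row=3, L[3]='0', prepend. Next row=LF[3]=1
Reversed output: 0112112ad0211cc$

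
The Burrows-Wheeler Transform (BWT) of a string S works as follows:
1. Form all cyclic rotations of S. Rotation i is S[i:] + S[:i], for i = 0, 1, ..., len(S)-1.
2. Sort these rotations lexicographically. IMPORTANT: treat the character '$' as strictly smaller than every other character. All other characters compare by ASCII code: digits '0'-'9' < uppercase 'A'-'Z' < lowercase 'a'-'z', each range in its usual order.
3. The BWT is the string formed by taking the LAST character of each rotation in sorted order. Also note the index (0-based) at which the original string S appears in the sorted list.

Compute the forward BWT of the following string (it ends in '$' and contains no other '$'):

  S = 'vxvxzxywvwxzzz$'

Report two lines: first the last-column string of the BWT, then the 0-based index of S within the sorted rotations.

All 15 rotations (rotation i = S[i:]+S[:i]):
  rot[0] = vxvxzxywvwxzzz$
  rot[1] = xvxzxywvwxzzz$v
  rot[2] = vxzxywvwxzzz$vx
  rot[3] = xzxywvwxzzz$vxv
  rot[4] = zxywvwxzzz$vxvx
  rot[5] = xywvwxzzz$vxvxz
  rot[6] = ywvwxzzz$vxvxzx
  rot[7] = wvwxzzz$vxvxzxy
  rot[8] = vwxzzz$vxvxzxyw
  rot[9] = wxzzz$vxvxzxywv
  rot[10] = xzzz$vxvxzxywvw
  rot[11] = zzz$vxvxzxywvwx
  rot[12] = zz$vxvxzxywvwxz
  rot[13] = z$vxvxzxywvwxzz
  rot[14] = $vxvxzxywvwxzzz
Sorted (with $ < everything):
  sorted[0] = $vxvxzxywvwxzzz  (last char: 'z')
  sorted[1] = vwxzzz$vxvxzxyw  (last char: 'w')
  sorted[2] = vxvxzxywvwxzzz$  (last char: '$')
  sorted[3] = vxzxywvwxzzz$vx  (last char: 'x')
  sorted[4] = wvwxzzz$vxvxzxy  (last char: 'y')
  sorted[5] = wxzzz$vxvxzxywv  (last char: 'v')
  sorted[6] = xvxzxywvwxzzz$v  (last char: 'v')
  sorted[7] = xywvwxzzz$vxvxz  (last char: 'z')
  sorted[8] = xzxywvwxzzz$vxv  (last char: 'v')
  sorted[9] = xzzz$vxvxzxywvw  (last char: 'w')
  sorted[10] = ywvwxzzz$vxvxzx  (last char: 'x')
  sorted[11] = z$vxvxzxywvwxzz  (last char: 'z')
  sorted[12] = zxywvwxzzz$vxvx  (last char: 'x')
  sorted[13] = zz$vxvxzxywvwxz  (last char: 'z')
  sorted[14] = zzz$vxvxzxywvwx  (last char: 'x')
Last column: zw$xyvvzvwxzxzx
Original string S is at sorted index 2

Answer: zw$xyvvzvwxzxzx
2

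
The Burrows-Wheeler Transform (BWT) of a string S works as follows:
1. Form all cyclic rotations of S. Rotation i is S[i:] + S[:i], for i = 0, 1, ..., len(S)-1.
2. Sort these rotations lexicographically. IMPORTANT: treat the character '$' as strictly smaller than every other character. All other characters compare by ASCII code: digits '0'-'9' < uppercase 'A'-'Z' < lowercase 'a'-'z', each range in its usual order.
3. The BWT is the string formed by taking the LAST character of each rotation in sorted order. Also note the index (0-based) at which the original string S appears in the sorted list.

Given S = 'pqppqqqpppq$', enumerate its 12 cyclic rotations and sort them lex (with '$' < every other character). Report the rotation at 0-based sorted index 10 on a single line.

All 12 rotations (rotation i = S[i:]+S[:i]):
  rot[0] = pqppqqqpppq$
  rot[1] = qppqqqpppq$p
  rot[2] = ppqqqpppq$pq
  rot[3] = pqqqpppq$pqp
  rot[4] = qqqpppq$pqpp
  rot[5] = qqpppq$pqppq
  rot[6] = qpppq$pqppqq
  rot[7] = pppq$pqppqqq
  rot[8] = ppq$pqppqqqp
  rot[9] = pq$pqppqqqpp
  rot[10] = q$pqppqqqppp
  rot[11] = $pqppqqqpppq
Sorted (with $ < everything):
  sorted[0] = $pqppqqqpppq
  sorted[1] = pppq$pqppqqq
  sorted[2] = ppq$pqppqqqp
  sorted[3] = ppqqqpppq$pq
  sorted[4] = pq$pqppqqqpp
  sorted[5] = pqppqqqpppq$
  sorted[6] = pqqqpppq$pqp
  sorted[7] = q$pqppqqqppp
  sorted[8] = qpppq$pqppqq
  sorted[9] = qppqqqpppq$p
  sorted[10] = qqpppq$pqppq
  sorted[11] = qqqpppq$pqpp
sorted[10] = qqpppq$pqppq

Answer: qqpppq$pqppq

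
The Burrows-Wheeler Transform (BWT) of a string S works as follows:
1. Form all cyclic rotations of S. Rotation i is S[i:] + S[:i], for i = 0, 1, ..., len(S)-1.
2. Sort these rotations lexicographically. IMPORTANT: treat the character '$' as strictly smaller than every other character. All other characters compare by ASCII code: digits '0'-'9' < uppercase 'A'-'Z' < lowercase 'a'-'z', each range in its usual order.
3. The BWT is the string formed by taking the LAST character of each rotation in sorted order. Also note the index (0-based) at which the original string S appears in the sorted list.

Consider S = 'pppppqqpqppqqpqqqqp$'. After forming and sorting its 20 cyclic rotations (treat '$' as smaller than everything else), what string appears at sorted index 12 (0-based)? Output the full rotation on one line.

All 20 rotations (rotation i = S[i:]+S[:i]):
  rot[0] = pppppqqpqppqqpqqqqp$
  rot[1] = ppppqqpqppqqpqqqqp$p
  rot[2] = pppqqpqppqqpqqqqp$pp
  rot[3] = ppqqpqppqqpqqqqp$ppp
  rot[4] = pqqpqppqqpqqqqp$pppp
  rot[5] = qqpqppqqpqqqqp$ppppp
  rot[6] = qpqppqqpqqqqp$pppppq
  rot[7] = pqppqqpqqqqp$pppppqq
  rot[8] = qppqqpqqqqp$pppppqqp
  rot[9] = ppqqpqqqqp$pppppqqpq
  rot[10] = pqqpqqqqp$pppppqqpqp
  rot[11] = qqpqqqqp$pppppqqpqpp
  rot[12] = qpqqqqp$pppppqqpqppq
  rot[13] = pqqqqp$pppppqqpqppqq
  rot[14] = qqqqp$pppppqqpqppqqp
  rot[15] = qqqp$pppppqqpqppqqpq
  rot[16] = qqp$pppppqqpqppqqpqq
  rot[17] = qp$pppppqqpqppqqpqqq
  rot[18] = p$pppppqqpqppqqpqqqq
  rot[19] = $pppppqqpqppqqpqqqqp
Sorted (with $ < everything):
  sorted[0] = $pppppqqpqppqqpqqqqp
  sorted[1] = p$pppppqqpqppqqpqqqq
  sorted[2] = pppppqqpqppqqpqqqqp$
  sorted[3] = ppppqqpqppqqpqqqqp$p
  sorted[4] = pppqqpqppqqpqqqqp$pp
  sorted[5] = ppqqpqppqqpqqqqp$ppp
  sorted[6] = ppqqpqqqqp$pppppqqpq
  sorted[7] = pqppqqpqqqqp$pppppqq
  sorted[8] = pqqpqppqqpqqqqp$pppp
  sorted[9] = pqqpqqqqp$pppppqqpqp
  sorted[10] = pqqqqp$pppppqqpqppqq
  sorted[11] = qp$pppppqqpqppqqpqqq
  sorted[12] = qppqqpqqqqp$pppppqqp
  sorted[13] = qpqppqqpqqqqp$pppppq
  sorted[14] = qpqqqqp$pppppqqpqppq
  sorted[15] = qqp$pppppqqpqppqqpqq
  sorted[16] = qqpqppqqpqqqqp$ppppp
  sorted[17] = qqpqqqqp$pppppqqpqpp
  sorted[18] = qqqp$pppppqqpqppqqpq
  sorted[19] = qqqqp$pppppqqpqppqqp
sorted[12] = qppqqpqqqqp$pppppqqp

Answer: qppqqpqqqqp$pppppqqp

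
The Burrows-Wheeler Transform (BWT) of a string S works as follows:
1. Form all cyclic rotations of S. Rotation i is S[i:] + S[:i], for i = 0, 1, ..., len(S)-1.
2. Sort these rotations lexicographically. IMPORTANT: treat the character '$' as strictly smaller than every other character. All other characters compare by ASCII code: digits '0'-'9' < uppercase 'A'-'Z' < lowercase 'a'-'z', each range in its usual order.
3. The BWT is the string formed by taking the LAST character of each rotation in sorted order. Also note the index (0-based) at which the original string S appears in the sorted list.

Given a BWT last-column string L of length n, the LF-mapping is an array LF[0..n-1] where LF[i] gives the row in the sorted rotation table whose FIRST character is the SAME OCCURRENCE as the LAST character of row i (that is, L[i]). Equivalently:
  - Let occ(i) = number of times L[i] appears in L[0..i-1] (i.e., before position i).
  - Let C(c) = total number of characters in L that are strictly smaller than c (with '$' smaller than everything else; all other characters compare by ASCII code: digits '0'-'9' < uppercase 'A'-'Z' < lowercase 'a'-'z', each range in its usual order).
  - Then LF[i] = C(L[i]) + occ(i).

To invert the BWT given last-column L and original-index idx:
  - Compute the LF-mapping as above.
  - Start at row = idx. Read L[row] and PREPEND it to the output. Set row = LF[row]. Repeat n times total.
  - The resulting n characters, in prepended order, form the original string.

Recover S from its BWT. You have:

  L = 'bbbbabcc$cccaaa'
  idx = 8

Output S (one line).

Answer: baccbaaccbacbb$

Derivation:
LF mapping: 5 6 7 8 1 9 10 11 0 12 13 14 2 3 4
Walk LF starting at row 8, prepending L[row]:
  step 1: row=8, L[8]='$', prepend. Next row=LF[8]=0
  step 2: row=0, L[0]='b', prepend. Next row=LF[0]=5
  step 3: row=5, L[5]='b', prepend. Next row=LF[5]=9
  step 4: row=9, L[9]='c', prepend. Next row=LF[9]=12
  step 5: row=12, L[12]='a', prepend. Next row=LF[12]=2
  step 6: row=2, L[2]='b', prepend. Next row=LF[2]=7
  step 7: row=7, L[7]='c', prepend. Next row=LF[7]=11
  step 8: row=11, L[11]='c', prepend. Next row=LF[11]=14
  step 9: row=14, L[14]='a', prepend. Next row=LF[14]=4
  step 10: row=4, L[4]='a', prepend. Next row=LF[4]=1
  step 11: row=1, L[1]='b', prepend. Next row=LF[1]=6
  step 12: row=6, L[6]='c', prepend. Next row=LF[6]=10
  step 13: row=10, L[10]='c', prepend. Next row=LF[10]=13
  step 14: row=13, L[13]='a', prepend. Next row=LF[13]=3
  step 15: row=3, L[3]='b', prepend. Next row=LF[3]=8
Reversed output: baccbaaccbacbb$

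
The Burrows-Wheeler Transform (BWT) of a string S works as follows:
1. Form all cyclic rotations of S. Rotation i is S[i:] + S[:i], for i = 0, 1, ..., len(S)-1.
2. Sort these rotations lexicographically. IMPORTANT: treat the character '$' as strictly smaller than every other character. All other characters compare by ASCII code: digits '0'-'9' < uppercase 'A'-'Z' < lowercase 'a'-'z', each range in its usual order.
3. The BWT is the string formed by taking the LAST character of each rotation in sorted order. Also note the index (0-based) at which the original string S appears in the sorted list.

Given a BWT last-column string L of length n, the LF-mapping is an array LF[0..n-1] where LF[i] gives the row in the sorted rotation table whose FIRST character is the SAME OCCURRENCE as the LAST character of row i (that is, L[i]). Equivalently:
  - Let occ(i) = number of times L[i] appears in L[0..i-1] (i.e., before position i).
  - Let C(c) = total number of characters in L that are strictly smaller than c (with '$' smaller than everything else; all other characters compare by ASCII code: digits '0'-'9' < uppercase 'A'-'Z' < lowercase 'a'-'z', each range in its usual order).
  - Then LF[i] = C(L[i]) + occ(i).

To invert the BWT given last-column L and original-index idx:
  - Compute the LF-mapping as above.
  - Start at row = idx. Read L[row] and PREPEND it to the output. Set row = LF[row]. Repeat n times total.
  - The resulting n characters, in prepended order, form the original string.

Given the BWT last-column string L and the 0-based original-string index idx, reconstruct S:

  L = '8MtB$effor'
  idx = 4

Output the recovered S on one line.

Answer: effortBM8$

Derivation:
LF mapping: 1 3 9 2 0 4 5 6 7 8
Walk LF starting at row 4, prepending L[row]:
  step 1: row=4, L[4]='$', prepend. Next row=LF[4]=0
  step 2: row=0, L[0]='8', prepend. Next row=LF[0]=1
  step 3: row=1, L[1]='M', prepend. Next row=LF[1]=3
  step 4: row=3, L[3]='B', prepend. Next row=LF[3]=2
  step 5: row=2, L[2]='t', prepend. Next row=LF[2]=9
  step 6: row=9, L[9]='r', prepend. Next row=LF[9]=8
  step 7: row=8, L[8]='o', prepend. Next row=LF[8]=7
  step 8: row=7, L[7]='f', prepend. Next row=LF[7]=6
  step 9: row=6, L[6]='f', prepend. Next row=LF[6]=5
  step 10: row=5, L[5]='e', prepend. Next row=LF[5]=4
Reversed output: effortBM8$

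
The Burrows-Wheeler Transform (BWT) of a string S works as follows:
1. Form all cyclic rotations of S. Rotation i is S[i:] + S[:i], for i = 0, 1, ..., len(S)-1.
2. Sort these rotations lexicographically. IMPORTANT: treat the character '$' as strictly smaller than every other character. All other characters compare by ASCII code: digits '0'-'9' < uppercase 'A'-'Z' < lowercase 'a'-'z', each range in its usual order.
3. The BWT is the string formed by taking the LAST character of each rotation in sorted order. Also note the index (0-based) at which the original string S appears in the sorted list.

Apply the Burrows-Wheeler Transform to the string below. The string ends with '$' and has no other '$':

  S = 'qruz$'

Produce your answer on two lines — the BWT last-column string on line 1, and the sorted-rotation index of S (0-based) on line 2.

All 5 rotations (rotation i = S[i:]+S[:i]):
  rot[0] = qruz$
  rot[1] = ruz$q
  rot[2] = uz$qr
  rot[3] = z$qru
  rot[4] = $qruz
Sorted (with $ < everything):
  sorted[0] = $qruz  (last char: 'z')
  sorted[1] = qruz$  (last char: '$')
  sorted[2] = ruz$q  (last char: 'q')
  sorted[3] = uz$qr  (last char: 'r')
  sorted[4] = z$qru  (last char: 'u')
Last column: z$qru
Original string S is at sorted index 1

Answer: z$qru
1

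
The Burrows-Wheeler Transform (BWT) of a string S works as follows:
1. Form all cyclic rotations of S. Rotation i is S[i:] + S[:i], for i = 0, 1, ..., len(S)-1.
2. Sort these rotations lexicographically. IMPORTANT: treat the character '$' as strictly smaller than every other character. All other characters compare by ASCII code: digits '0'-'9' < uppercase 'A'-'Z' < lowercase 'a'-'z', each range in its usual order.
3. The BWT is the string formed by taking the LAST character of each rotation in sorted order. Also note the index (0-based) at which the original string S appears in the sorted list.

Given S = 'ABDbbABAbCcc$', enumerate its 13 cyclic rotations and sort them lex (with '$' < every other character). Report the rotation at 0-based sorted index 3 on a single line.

All 13 rotations (rotation i = S[i:]+S[:i]):
  rot[0] = ABDbbABAbCcc$
  rot[1] = BDbbABAbCcc$A
  rot[2] = DbbABAbCcc$AB
  rot[3] = bbABAbCcc$ABD
  rot[4] = bABAbCcc$ABDb
  rot[5] = ABAbCcc$ABDbb
  rot[6] = BAbCcc$ABDbbA
  rot[7] = AbCcc$ABDbbAB
  rot[8] = bCcc$ABDbbABA
  rot[9] = Ccc$ABDbbABAb
  rot[10] = cc$ABDbbABAbC
  rot[11] = c$ABDbbABAbCc
  rot[12] = $ABDbbABAbCcc
Sorted (with $ < everything):
  sorted[0] = $ABDbbABAbCcc
  sorted[1] = ABAbCcc$ABDbb
  sorted[2] = ABDbbABAbCcc$
  sorted[3] = AbCcc$ABDbbAB
  sorted[4] = BAbCcc$ABDbbA
  sorted[5] = BDbbABAbCcc$A
  sorted[6] = Ccc$ABDbbABAb
  sorted[7] = DbbABAbCcc$AB
  sorted[8] = bABAbCcc$ABDb
  sorted[9] = bCcc$ABDbbABA
  sorted[10] = bbABAbCcc$ABD
  sorted[11] = c$ABDbbABAbCc
  sorted[12] = cc$ABDbbABAbC
sorted[3] = AbCcc$ABDbbAB

Answer: AbCcc$ABDbbAB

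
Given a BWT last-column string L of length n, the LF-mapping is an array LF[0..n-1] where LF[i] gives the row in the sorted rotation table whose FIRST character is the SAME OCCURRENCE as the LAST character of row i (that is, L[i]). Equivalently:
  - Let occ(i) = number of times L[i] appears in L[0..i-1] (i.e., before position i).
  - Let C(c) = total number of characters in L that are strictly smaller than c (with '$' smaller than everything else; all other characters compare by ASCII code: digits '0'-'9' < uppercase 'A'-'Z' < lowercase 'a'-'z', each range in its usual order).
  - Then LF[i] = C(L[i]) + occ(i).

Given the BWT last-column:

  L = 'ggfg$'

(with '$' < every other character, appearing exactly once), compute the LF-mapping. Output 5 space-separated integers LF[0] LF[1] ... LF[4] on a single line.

Answer: 2 3 1 4 0

Derivation:
Char counts: '$':1, 'f':1, 'g':3
C (first-col start): C('$')=0, C('f')=1, C('g')=2
L[0]='g': occ=0, LF[0]=C('g')+0=2+0=2
L[1]='g': occ=1, LF[1]=C('g')+1=2+1=3
L[2]='f': occ=0, LF[2]=C('f')+0=1+0=1
L[3]='g': occ=2, LF[3]=C('g')+2=2+2=4
L[4]='$': occ=0, LF[4]=C('$')+0=0+0=0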